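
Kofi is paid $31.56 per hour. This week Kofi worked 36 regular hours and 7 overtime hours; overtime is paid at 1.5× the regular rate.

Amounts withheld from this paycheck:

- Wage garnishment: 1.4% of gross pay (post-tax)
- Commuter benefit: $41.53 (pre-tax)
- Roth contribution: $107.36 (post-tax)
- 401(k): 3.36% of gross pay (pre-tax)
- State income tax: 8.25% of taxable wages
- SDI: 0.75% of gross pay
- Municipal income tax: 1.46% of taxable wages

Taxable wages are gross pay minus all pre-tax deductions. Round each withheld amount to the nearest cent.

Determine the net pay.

Regular pay: 36 × $31.56 = $1,136.16
Overtime pay: 7 × $31.56 × 1.5 = $331.38
Gross pay = $1,136.16 + $331.38 = $1,467.54
Commuter benefit: $41.53
401(k): $1,467.54 × 0.0336 = $49.31
Pre-tax total = $41.53 + $49.31 = $90.84
Taxable wages = $1,467.54 − $90.84 = $1,376.70
State income tax: $1,376.70 × 0.0825 = $113.58
Municipal income tax: $1,376.70 × 0.0146 = $20.10
SDI: $1,467.54 × 0.0075 = $11.01
Wage garnishment: $1,467.54 × 0.014 = $20.55
Roth contribution: $107.36
Total deductions = $41.53 + $49.31 + $113.58 + $20.10 + $11.01 + $20.55 + $107.36 = $363.44
Net pay = $1,467.54 − $363.44 = $1,104.10

$1,104.10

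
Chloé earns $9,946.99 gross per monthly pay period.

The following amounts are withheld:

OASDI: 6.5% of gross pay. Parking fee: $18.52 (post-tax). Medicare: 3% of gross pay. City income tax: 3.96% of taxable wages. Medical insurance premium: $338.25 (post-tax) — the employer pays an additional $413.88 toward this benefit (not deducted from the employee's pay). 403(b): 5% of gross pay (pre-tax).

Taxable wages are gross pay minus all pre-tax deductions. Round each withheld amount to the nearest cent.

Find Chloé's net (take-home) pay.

$7,773.70

403(b): $9,946.99 × 0.05 = $497.35
Taxable wages = $9,946.99 − $497.35 = $9,449.64
City income tax: $9,449.64 × 0.0396 = $374.21
Medicare: $9,946.99 × 0.03 = $298.41
OASDI: $9,946.99 × 0.065 = $646.55
Medical insurance premium: $338.25
Parking fee: $18.52
(Employer's $413.88 toward medical insurance premium is not withheld from the employee.)
Total deductions = $497.35 + $374.21 + $298.41 + $646.55 + $338.25 + $18.52 = $2,173.29
Net pay = $9,946.99 − $2,173.29 = $7,773.70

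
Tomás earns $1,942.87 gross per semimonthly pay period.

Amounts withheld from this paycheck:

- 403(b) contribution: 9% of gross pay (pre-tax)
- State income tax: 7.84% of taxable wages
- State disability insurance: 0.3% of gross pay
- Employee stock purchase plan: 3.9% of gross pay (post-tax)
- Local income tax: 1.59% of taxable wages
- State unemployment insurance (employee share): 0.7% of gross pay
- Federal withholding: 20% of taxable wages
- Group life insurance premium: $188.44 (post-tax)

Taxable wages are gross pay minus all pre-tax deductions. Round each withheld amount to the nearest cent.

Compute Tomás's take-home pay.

403(b) contribution: $1,942.87 × 0.09 = $174.86
Taxable wages = $1,942.87 − $174.86 = $1,768.01
Local income tax: $1,768.01 × 0.0159 = $28.11
Federal withholding: $1,768.01 × 0.2 = $353.60
State income tax: $1,768.01 × 0.0784 = $138.61
State unemployment insurance (employee share): $1,942.87 × 0.007 = $13.60
State disability insurance: $1,942.87 × 0.003 = $5.83
Employee stock purchase plan: $1,942.87 × 0.039 = $75.77
Group life insurance premium: $188.44
Total deductions = $174.86 + $28.11 + $353.60 + $138.61 + $13.60 + $5.83 + $75.77 + $188.44 = $978.82
Net pay = $1,942.87 − $978.82 = $964.05

$964.05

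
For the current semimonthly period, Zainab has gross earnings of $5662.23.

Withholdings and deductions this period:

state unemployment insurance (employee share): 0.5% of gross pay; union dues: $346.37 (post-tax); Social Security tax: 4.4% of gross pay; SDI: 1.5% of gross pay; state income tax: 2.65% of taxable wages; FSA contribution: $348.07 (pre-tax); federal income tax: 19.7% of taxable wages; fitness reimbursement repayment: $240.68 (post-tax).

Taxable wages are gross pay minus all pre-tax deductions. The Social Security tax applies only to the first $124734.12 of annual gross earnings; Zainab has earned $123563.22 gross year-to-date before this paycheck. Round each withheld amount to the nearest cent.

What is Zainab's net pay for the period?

FSA contribution: $348.07
Taxable wages = $5662.23 − $348.07 = $5314.16
Federal income tax: $5314.16 × 0.197 = $1046.89
State income tax: $5314.16 × 0.0265 = $140.83
SDI: $5662.23 × 0.015 = $84.93
Social Security tax: only $124734.12 − $123563.22 = $1170.90 of this check is subject → $1170.90 × 0.044 = $51.52
State unemployment insurance (employee share): $5662.23 × 0.005 = $28.31
Fitness reimbursement repayment: $240.68
Union dues: $346.37
Total deductions = $348.07 + $1046.89 + $140.83 + $84.93 + $51.52 + $28.31 + $240.68 + $346.37 = $2287.60
Net pay = $5662.23 − $2287.60 = $3374.63

$3374.63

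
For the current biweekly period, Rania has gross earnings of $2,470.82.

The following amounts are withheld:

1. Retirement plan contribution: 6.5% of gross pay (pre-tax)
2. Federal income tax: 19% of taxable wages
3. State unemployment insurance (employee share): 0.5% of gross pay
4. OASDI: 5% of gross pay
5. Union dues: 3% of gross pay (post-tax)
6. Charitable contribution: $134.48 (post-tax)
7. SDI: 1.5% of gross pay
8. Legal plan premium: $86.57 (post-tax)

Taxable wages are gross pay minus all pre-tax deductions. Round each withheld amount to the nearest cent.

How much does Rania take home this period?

$1,403.16

Retirement plan contribution: $2,470.82 × 0.065 = $160.60
Taxable wages = $2,470.82 − $160.60 = $2,310.22
Federal income tax: $2,310.22 × 0.19 = $438.94
OASDI: $2,470.82 × 0.05 = $123.54
SDI: $2,470.82 × 0.015 = $37.06
State unemployment insurance (employee share): $2,470.82 × 0.005 = $12.35
Charitable contribution: $134.48
Union dues: $2,470.82 × 0.03 = $74.12
Legal plan premium: $86.57
Total deductions = $160.60 + $438.94 + $123.54 + $37.06 + $12.35 + $134.48 + $74.12 + $86.57 = $1,067.66
Net pay = $2,470.82 − $1,067.66 = $1,403.16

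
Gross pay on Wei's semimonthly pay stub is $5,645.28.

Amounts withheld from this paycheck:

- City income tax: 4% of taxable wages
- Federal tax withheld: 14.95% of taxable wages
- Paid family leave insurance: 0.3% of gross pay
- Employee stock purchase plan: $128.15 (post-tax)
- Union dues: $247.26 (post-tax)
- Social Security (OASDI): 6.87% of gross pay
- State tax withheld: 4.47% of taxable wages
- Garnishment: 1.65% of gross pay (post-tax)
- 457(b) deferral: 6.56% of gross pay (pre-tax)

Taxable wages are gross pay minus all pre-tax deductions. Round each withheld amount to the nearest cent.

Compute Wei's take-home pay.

457(b) deferral: $5,645.28 × 0.0656 = $370.33
Taxable wages = $5,645.28 − $370.33 = $5,274.95
Federal tax withheld: $5,274.95 × 0.1495 = $788.61
City income tax: $5,274.95 × 0.04 = $211.00
State tax withheld: $5,274.95 × 0.0447 = $235.79
Social Security (OASDI): $5,645.28 × 0.0687 = $387.83
Paid family leave insurance: $5,645.28 × 0.003 = $16.94
Employee stock purchase plan: $128.15
Union dues: $247.26
Garnishment: $5,645.28 × 0.0165 = $93.15
Total deductions = $370.33 + $788.61 + $211.00 + $235.79 + $387.83 + $16.94 + $128.15 + $247.26 + $93.15 = $2,479.06
Net pay = $5,645.28 − $2,479.06 = $3,166.22

$3,166.22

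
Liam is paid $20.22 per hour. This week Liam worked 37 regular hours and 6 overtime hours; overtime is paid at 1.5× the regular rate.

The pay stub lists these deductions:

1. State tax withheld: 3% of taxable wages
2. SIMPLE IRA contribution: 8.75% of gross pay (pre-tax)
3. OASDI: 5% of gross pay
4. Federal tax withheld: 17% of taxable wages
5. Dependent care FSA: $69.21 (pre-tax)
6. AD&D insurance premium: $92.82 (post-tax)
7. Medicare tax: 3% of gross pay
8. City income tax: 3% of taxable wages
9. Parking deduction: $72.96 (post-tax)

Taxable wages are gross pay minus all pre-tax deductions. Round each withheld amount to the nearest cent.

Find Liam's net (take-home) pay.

Regular pay: 37 × $20.22 = $748.14
Overtime pay: 6 × $20.22 × 1.5 = $181.98
Gross pay = $748.14 + $181.98 = $930.12
SIMPLE IRA contribution: $930.12 × 0.0875 = $81.39
Dependent care FSA: $69.21
Pre-tax total = $81.39 + $69.21 = $150.60
Taxable wages = $930.12 − $150.60 = $779.52
Federal tax withheld: $779.52 × 0.17 = $132.52
State tax withheld: $779.52 × 0.03 = $23.39
City income tax: $779.52 × 0.03 = $23.39
Medicare tax: $930.12 × 0.03 = $27.90
OASDI: $930.12 × 0.05 = $46.51
AD&D insurance premium: $92.82
Parking deduction: $72.96
Total deductions = $81.39 + $69.21 + $132.52 + $23.39 + $23.39 + $27.90 + $46.51 + $92.82 + $72.96 = $570.09
Net pay = $930.12 − $570.09 = $360.03

$360.03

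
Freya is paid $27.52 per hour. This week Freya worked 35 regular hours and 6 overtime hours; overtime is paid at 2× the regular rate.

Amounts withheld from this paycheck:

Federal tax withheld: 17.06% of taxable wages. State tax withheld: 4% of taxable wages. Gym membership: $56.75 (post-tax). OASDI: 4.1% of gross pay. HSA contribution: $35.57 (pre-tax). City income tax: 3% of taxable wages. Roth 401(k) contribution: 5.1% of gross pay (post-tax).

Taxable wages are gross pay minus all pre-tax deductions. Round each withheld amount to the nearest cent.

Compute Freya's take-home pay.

$779.48

Regular pay: 35 × $27.52 = $963.20
Overtime pay: 6 × $27.52 × 2 = $330.24
Gross pay = $963.20 + $330.24 = $1,293.44
HSA contribution: $35.57
Taxable wages = $1,293.44 − $35.57 = $1,257.87
State tax withheld: $1,257.87 × 0.04 = $50.31
City income tax: $1,257.87 × 0.03 = $37.74
Federal tax withheld: $1,257.87 × 0.1706 = $214.59
OASDI: $1,293.44 × 0.041 = $53.03
Roth 401(k) contribution: $1,293.44 × 0.051 = $65.97
Gym membership: $56.75
Total deductions = $35.57 + $50.31 + $37.74 + $214.59 + $53.03 + $65.97 + $56.75 = $513.96
Net pay = $1,293.44 − $513.96 = $779.48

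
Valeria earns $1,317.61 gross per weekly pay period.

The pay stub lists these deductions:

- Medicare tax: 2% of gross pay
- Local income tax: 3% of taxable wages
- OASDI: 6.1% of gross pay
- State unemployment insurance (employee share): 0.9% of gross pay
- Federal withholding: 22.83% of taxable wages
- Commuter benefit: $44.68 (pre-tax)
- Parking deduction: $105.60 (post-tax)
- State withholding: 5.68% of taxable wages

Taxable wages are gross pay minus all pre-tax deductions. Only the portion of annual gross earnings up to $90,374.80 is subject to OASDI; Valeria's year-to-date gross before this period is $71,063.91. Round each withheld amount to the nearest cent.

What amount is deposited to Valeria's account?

$647.65

Commuter benefit: $44.68
Taxable wages = $1,317.61 − $44.68 = $1,272.93
Federal withholding: $1,272.93 × 0.2283 = $290.61
Local income tax: $1,272.93 × 0.03 = $38.19
State withholding: $1,272.93 × 0.0568 = $72.30
Medicare tax: $1,317.61 × 0.02 = $26.35
State unemployment insurance (employee share): $1,317.61 × 0.009 = $11.86
OASDI: cap not yet reached, full $1,317.61 is subject → $1,317.61 × 0.061 = $80.37
Parking deduction: $105.60
Total deductions = $44.68 + $290.61 + $38.19 + $72.30 + $26.35 + $11.86 + $80.37 + $105.60 = $669.96
Net pay = $1,317.61 − $669.96 = $647.65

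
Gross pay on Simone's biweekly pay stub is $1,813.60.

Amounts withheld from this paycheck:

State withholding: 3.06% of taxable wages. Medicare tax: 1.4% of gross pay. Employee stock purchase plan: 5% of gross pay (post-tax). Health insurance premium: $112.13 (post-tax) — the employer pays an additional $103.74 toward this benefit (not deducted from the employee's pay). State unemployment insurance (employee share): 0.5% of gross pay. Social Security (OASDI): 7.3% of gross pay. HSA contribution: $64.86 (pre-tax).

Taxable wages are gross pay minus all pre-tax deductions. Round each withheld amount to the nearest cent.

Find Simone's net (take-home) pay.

$1,325.57

HSA contribution: $64.86
Taxable wages = $1,813.60 − $64.86 = $1,748.74
State withholding: $1,748.74 × 0.0306 = $53.51
State unemployment insurance (employee share): $1,813.60 × 0.005 = $9.07
Medicare tax: $1,813.60 × 0.014 = $25.39
Social Security (OASDI): $1,813.60 × 0.073 = $132.39
Employee stock purchase plan: $1,813.60 × 0.05 = $90.68
Health insurance premium: $112.13
(Employer's $103.74 toward health insurance premium is not withheld from the employee.)
Total deductions = $64.86 + $53.51 + $9.07 + $25.39 + $132.39 + $90.68 + $112.13 = $488.03
Net pay = $1,813.60 − $488.03 = $1,325.57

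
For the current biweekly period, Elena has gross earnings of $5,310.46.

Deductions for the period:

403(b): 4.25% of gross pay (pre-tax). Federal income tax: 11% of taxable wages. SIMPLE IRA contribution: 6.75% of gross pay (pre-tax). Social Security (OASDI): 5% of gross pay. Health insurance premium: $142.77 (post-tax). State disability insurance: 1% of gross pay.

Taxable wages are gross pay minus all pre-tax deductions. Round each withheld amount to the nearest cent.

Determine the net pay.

$3,745.03

SIMPLE IRA contribution: $5,310.46 × 0.0675 = $358.46
403(b): $5,310.46 × 0.0425 = $225.69
Pre-tax total = $358.46 + $225.69 = $584.15
Taxable wages = $5,310.46 − $584.15 = $4,726.31
Federal income tax: $4,726.31 × 0.11 = $519.89
State disability insurance: $5,310.46 × 0.01 = $53.10
Social Security (OASDI): $5,310.46 × 0.05 = $265.52
Health insurance premium: $142.77
Total deductions = $358.46 + $225.69 + $519.89 + $53.10 + $265.52 + $142.77 = $1,565.43
Net pay = $5,310.46 − $1,565.43 = $3,745.03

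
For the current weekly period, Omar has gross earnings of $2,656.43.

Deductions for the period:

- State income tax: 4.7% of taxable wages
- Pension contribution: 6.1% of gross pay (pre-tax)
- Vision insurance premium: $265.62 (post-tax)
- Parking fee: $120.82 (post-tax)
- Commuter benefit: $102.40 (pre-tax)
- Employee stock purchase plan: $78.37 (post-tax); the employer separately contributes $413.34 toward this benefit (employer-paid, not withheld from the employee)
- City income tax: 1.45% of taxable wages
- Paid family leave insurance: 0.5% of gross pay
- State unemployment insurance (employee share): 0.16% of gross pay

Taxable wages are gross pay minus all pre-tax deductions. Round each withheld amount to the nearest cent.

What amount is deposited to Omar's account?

$1,762.55

Pension contribution: $2,656.43 × 0.061 = $162.04
Commuter benefit: $102.40
Pre-tax total = $162.04 + $102.40 = $264.44
Taxable wages = $2,656.43 − $264.44 = $2,391.99
State income tax: $2,391.99 × 0.047 = $112.42
City income tax: $2,391.99 × 0.0145 = $34.68
Paid family leave insurance: $2,656.43 × 0.005 = $13.28
State unemployment insurance (employee share): $2,656.43 × 0.0016 = $4.25
Vision insurance premium: $265.62
Employee stock purchase plan: $78.37
Parking fee: $120.82
(Employer's $413.34 toward employee stock purchase plan is not withheld from the employee.)
Total deductions = $162.04 + $102.40 + $112.42 + $34.68 + $13.28 + $4.25 + $265.62 + $78.37 + $120.82 = $893.88
Net pay = $2,656.43 − $893.88 = $1,762.55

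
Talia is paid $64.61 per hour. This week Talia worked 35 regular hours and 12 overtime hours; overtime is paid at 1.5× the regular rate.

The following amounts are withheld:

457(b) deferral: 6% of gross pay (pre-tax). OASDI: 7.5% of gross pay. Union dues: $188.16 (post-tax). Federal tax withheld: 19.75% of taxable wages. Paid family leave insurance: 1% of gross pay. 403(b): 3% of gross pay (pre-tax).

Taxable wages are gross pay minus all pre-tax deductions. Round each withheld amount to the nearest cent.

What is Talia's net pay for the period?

Regular pay: 35 × $64.61 = $2,261.35
Overtime pay: 12 × $64.61 × 1.5 = $1,162.98
Gross pay = $2,261.35 + $1,162.98 = $3,424.33
403(b): $3,424.33 × 0.03 = $102.73
457(b) deferral: $3,424.33 × 0.06 = $205.46
Pre-tax total = $102.73 + $205.46 = $308.19
Taxable wages = $3,424.33 − $308.19 = $3,116.14
Federal tax withheld: $3,116.14 × 0.1975 = $615.44
OASDI: $3,424.33 × 0.075 = $256.82
Paid family leave insurance: $3,424.33 × 0.01 = $34.24
Union dues: $188.16
Total deductions = $102.73 + $205.46 + $615.44 + $256.82 + $34.24 + $188.16 = $1,402.85
Net pay = $3,424.33 − $1,402.85 = $2,021.48

$2,021.48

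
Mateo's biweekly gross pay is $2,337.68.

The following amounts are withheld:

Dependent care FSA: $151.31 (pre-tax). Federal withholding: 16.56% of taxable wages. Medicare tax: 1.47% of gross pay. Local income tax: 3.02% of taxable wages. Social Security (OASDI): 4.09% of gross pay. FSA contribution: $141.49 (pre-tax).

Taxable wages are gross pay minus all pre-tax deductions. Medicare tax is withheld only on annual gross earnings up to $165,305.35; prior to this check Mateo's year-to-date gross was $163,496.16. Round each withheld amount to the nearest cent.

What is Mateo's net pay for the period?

$1,522.28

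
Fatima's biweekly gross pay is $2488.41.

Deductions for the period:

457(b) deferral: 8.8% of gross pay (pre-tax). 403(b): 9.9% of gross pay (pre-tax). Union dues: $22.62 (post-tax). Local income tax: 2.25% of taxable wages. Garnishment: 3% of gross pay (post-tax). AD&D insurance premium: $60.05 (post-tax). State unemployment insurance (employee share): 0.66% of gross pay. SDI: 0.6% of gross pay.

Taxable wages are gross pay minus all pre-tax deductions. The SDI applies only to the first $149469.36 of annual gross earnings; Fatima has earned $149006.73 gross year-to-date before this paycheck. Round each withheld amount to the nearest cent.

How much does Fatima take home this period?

457(b) deferral: $2488.41 × 0.088 = $218.98
403(b): $2488.41 × 0.099 = $246.35
Pre-tax total = $218.98 + $246.35 = $465.33
Taxable wages = $2488.41 − $465.33 = $2023.08
Local income tax: $2023.08 × 0.0225 = $45.52
State unemployment insurance (employee share): $2488.41 × 0.0066 = $16.42
SDI: only $149469.36 − $149006.73 = $462.63 of this check is subject → $462.63 × 0.006 = $2.78
Union dues: $22.62
Garnishment: $2488.41 × 0.03 = $74.65
AD&D insurance premium: $60.05
Total deductions = $218.98 + $246.35 + $45.52 + $16.42 + $2.78 + $22.62 + $74.65 + $60.05 = $687.37
Net pay = $2488.41 − $687.37 = $1801.04

$1801.04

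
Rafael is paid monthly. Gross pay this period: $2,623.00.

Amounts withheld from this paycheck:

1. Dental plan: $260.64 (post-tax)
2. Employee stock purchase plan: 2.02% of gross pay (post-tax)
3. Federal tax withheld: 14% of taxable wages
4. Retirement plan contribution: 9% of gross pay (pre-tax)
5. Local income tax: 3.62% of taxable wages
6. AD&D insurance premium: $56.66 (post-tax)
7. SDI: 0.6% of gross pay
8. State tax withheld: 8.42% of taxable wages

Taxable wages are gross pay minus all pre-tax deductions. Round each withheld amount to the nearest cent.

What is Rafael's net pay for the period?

Retirement plan contribution: $2,623.00 × 0.09 = $236.07
Taxable wages = $2,623.00 − $236.07 = $2,386.93
State tax withheld: $2,386.93 × 0.0842 = $200.98
Local income tax: $2,386.93 × 0.0362 = $86.41
Federal tax withheld: $2,386.93 × 0.14 = $334.17
SDI: $2,623.00 × 0.006 = $15.74
Dental plan: $260.64
Employee stock purchase plan: $2,623.00 × 0.0202 = $52.98
AD&D insurance premium: $56.66
Total deductions = $236.07 + $200.98 + $86.41 + $334.17 + $15.74 + $260.64 + $52.98 + $56.66 = $1,243.65
Net pay = $2,623.00 − $1,243.65 = $1,379.35

$1,379.35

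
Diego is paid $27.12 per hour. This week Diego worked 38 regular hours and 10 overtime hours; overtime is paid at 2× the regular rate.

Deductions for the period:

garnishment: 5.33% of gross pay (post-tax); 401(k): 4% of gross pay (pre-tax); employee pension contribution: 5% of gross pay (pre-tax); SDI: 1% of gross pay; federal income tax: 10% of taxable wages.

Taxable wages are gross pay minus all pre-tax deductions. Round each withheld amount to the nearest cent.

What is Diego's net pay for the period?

$1,188.68

Regular pay: 38 × $27.12 = $1,030.56
Overtime pay: 10 × $27.12 × 2 = $542.40
Gross pay = $1,030.56 + $542.40 = $1,572.96
Employee pension contribution: $1,572.96 × 0.05 = $78.65
401(k): $1,572.96 × 0.04 = $62.92
Pre-tax total = $78.65 + $62.92 = $141.57
Taxable wages = $1,572.96 − $141.57 = $1,431.39
Federal income tax: $1,431.39 × 0.1 = $143.14
SDI: $1,572.96 × 0.01 = $15.73
Garnishment: $1,572.96 × 0.0533 = $83.84
Total deductions = $78.65 + $62.92 + $143.14 + $15.73 + $83.84 = $384.28
Net pay = $1,572.96 − $384.28 = $1,188.68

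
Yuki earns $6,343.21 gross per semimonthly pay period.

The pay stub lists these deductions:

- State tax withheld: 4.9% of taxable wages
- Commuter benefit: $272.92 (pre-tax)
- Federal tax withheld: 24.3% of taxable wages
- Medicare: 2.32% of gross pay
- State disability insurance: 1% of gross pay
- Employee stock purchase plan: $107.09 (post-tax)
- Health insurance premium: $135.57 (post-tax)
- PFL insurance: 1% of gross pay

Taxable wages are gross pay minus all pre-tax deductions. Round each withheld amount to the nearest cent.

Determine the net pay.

Commuter benefit: $272.92
Taxable wages = $6,343.21 − $272.92 = $6,070.29
State tax withheld: $6,070.29 × 0.049 = $297.44
Federal tax withheld: $6,070.29 × 0.243 = $1,475.08
Medicare: $6,343.21 × 0.0232 = $147.16
State disability insurance: $6,343.21 × 0.01 = $63.43
PFL insurance: $6,343.21 × 0.01 = $63.43
Employee stock purchase plan: $107.09
Health insurance premium: $135.57
Total deductions = $272.92 + $297.44 + $1,475.08 + $147.16 + $63.43 + $63.43 + $107.09 + $135.57 = $2,562.12
Net pay = $6,343.21 − $2,562.12 = $3,781.09

$3,781.09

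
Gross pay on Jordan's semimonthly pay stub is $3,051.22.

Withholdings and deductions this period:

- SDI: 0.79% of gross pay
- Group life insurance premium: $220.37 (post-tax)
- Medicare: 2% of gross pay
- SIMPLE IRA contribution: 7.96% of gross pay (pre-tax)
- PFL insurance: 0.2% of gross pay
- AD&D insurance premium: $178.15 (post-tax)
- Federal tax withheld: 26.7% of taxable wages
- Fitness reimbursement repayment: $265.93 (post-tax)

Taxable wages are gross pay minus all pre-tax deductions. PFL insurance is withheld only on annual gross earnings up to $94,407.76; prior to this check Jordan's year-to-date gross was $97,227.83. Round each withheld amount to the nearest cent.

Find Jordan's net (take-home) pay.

$1,308.94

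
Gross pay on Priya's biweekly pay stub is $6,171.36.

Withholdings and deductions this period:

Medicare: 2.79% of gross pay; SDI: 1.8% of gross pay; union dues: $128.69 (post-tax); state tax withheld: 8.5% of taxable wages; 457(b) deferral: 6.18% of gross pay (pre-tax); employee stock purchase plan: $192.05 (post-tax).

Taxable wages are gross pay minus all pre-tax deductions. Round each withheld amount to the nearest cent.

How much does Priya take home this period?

457(b) deferral: $6,171.36 × 0.0618 = $381.39
Taxable wages = $6,171.36 − $381.39 = $5,789.97
State tax withheld: $5,789.97 × 0.085 = $492.15
SDI: $6,171.36 × 0.018 = $111.08
Medicare: $6,171.36 × 0.0279 = $172.18
Employee stock purchase plan: $192.05
Union dues: $128.69
Total deductions = $381.39 + $492.15 + $111.08 + $172.18 + $192.05 + $128.69 = $1,477.54
Net pay = $6,171.36 − $1,477.54 = $4,693.82

$4,693.82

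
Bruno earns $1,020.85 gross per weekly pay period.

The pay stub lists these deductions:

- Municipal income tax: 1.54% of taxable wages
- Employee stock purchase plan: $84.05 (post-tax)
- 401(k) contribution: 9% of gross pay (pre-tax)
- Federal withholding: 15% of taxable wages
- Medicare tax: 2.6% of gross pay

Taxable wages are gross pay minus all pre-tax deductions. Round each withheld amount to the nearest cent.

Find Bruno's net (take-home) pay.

$664.72

401(k) contribution: $1,020.85 × 0.09 = $91.88
Taxable wages = $1,020.85 − $91.88 = $928.97
Municipal income tax: $928.97 × 0.0154 = $14.31
Federal withholding: $928.97 × 0.15 = $139.35
Medicare tax: $1,020.85 × 0.026 = $26.54
Employee stock purchase plan: $84.05
Total deductions = $91.88 + $14.31 + $139.35 + $26.54 + $84.05 = $356.13
Net pay = $1,020.85 − $356.13 = $664.72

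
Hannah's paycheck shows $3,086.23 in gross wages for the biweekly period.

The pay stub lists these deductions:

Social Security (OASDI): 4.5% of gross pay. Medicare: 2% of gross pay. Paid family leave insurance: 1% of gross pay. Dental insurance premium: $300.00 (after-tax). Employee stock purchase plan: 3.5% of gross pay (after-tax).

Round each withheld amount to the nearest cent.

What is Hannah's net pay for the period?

$2,446.75

Medicare: $3,086.23 × 0.02 = $61.72
Paid family leave insurance: $3,086.23 × 0.01 = $30.86
Social Security (OASDI): $3,086.23 × 0.045 = $138.88
Dental insurance premium: $300.00
Employee stock purchase plan: $3,086.23 × 0.035 = $108.02
Total deductions = $61.72 + $30.86 + $138.88 + $300.00 + $108.02 = $639.48
Net pay = $3,086.23 − $639.48 = $2,446.75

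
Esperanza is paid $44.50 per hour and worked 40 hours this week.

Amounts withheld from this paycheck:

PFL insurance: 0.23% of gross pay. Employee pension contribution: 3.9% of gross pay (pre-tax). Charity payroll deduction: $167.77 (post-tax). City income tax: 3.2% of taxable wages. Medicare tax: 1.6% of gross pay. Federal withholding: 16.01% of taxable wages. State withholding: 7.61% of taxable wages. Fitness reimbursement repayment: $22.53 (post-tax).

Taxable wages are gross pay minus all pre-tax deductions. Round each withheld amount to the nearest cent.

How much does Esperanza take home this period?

$1,028.93

Gross pay: 40 × $44.50 = $1,780.00
Employee pension contribution: $1,780.00 × 0.039 = $69.42
Taxable wages = $1,780.00 − $69.42 = $1,710.58
City income tax: $1,710.58 × 0.032 = $54.74
State withholding: $1,710.58 × 0.0761 = $130.18
Federal withholding: $1,710.58 × 0.1601 = $273.86
PFL insurance: $1,780.00 × 0.0023 = $4.09
Medicare tax: $1,780.00 × 0.016 = $28.48
Fitness reimbursement repayment: $22.53
Charity payroll deduction: $167.77
Total deductions = $69.42 + $54.74 + $130.18 + $273.86 + $4.09 + $28.48 + $22.53 + $167.77 = $751.07
Net pay = $1,780.00 − $751.07 = $1,028.93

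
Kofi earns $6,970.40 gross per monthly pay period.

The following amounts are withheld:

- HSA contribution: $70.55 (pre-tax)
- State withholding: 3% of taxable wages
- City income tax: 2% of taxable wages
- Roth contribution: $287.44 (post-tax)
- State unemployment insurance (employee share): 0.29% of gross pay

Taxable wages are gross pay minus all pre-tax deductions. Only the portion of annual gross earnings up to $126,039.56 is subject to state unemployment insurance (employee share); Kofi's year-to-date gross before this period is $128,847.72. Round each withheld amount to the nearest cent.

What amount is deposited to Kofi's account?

HSA contribution: $70.55
Taxable wages = $6,970.40 − $70.55 = $6,899.85
City income tax: $6,899.85 × 0.02 = $138.00
State withholding: $6,899.85 × 0.03 = $207.00
State unemployment insurance (employee share): annual cap $126,039.56 already reached (YTD $128,847.72), so $0.00
Roth contribution: $287.44
Total deductions = $70.55 + $138.00 + $207.00 + $0.00 + $287.44 = $702.99
Net pay = $6,970.40 − $702.99 = $6,267.41

$6,267.41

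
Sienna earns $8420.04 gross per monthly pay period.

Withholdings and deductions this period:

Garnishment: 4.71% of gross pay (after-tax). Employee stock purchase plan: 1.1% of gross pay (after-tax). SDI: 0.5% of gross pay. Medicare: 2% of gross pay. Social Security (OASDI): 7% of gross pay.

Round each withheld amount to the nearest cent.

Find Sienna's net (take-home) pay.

SDI: $8420.04 × 0.005 = $42.10
Medicare: $8420.04 × 0.02 = $168.40
Social Security (OASDI): $8420.04 × 0.07 = $589.40
Employee stock purchase plan: $8420.04 × 0.011 = $92.62
Garnishment: $8420.04 × 0.0471 = $396.58
Total deductions = $42.10 + $168.40 + $589.40 + $92.62 + $396.58 = $1289.10
Net pay = $8420.04 − $1289.10 = $7130.94

$7130.94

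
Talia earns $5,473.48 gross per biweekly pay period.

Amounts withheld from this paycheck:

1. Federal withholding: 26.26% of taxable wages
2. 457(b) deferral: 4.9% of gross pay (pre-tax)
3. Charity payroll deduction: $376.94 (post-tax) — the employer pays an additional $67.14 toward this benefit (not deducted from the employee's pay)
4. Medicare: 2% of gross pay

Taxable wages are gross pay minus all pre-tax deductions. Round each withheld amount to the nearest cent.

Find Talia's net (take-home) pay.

$3,351.96

457(b) deferral: $5,473.48 × 0.049 = $268.20
Taxable wages = $5,473.48 − $268.20 = $5,205.28
Federal withholding: $5,205.28 × 0.2626 = $1,366.91
Medicare: $5,473.48 × 0.02 = $109.47
Charity payroll deduction: $376.94
(Employer's $67.14 toward charity payroll deduction is not withheld from the employee.)
Total deductions = $268.20 + $1,366.91 + $109.47 + $376.94 = $2,121.52
Net pay = $5,473.48 − $2,121.52 = $3,351.96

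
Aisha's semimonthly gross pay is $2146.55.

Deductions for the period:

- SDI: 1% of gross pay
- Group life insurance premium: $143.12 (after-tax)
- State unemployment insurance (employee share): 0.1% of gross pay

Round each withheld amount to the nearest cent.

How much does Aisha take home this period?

SDI: $2146.55 × 0.01 = $21.47
State unemployment insurance (employee share): $2146.55 × 0.001 = $2.15
Group life insurance premium: $143.12
Total deductions = $21.47 + $2.15 + $143.12 = $166.74
Net pay = $2146.55 − $166.74 = $1979.81

$1979.81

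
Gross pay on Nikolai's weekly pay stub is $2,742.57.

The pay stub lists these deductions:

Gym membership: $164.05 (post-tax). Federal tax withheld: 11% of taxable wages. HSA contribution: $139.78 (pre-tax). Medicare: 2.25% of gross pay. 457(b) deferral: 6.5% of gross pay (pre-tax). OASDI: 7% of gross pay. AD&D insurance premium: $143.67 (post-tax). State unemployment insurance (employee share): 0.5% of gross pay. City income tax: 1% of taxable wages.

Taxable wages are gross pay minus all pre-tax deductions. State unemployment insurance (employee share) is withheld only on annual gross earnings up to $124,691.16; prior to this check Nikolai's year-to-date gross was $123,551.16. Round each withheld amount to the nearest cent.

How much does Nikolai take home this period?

$1,566.46

457(b) deferral: $2,742.57 × 0.065 = $178.27
HSA contribution: $139.78
Pre-tax total = $178.27 + $139.78 = $318.05
Taxable wages = $2,742.57 − $318.05 = $2,424.52
City income tax: $2,424.52 × 0.01 = $24.25
Federal tax withheld: $2,424.52 × 0.11 = $266.70
Medicare: $2,742.57 × 0.0225 = $61.71
State unemployment insurance (employee share): only $124,691.16 − $123,551.16 = $1,140.00 of this check is subject → $1,140.00 × 0.005 = $5.70
OASDI: $2,742.57 × 0.07 = $191.98
AD&D insurance premium: $143.67
Gym membership: $164.05
Total deductions = $178.27 + $139.78 + $24.25 + $266.70 + $61.71 + $5.70 + $191.98 + $143.67 + $164.05 = $1,176.11
Net pay = $2,742.57 − $1,176.11 = $1,566.46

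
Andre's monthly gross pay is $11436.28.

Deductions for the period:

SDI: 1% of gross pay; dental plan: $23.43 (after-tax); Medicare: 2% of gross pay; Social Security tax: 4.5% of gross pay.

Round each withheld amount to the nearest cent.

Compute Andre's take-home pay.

Social Security tax: $11436.28 × 0.045 = $514.63
Medicare: $11436.28 × 0.02 = $228.73
SDI: $11436.28 × 0.01 = $114.36
Dental plan: $23.43
Total deductions = $514.63 + $228.73 + $114.36 + $23.43 = $881.15
Net pay = $11436.28 − $881.15 = $10555.13

$10555.13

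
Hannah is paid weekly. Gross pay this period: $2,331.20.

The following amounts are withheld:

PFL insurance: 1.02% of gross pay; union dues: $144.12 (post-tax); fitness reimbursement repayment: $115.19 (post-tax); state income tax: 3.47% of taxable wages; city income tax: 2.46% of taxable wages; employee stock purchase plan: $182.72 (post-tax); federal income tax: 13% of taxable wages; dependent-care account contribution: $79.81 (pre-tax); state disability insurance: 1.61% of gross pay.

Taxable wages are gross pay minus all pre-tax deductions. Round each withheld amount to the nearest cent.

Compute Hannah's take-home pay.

$1,321.87

Dependent-care account contribution: $79.81
Taxable wages = $2,331.20 − $79.81 = $2,251.39
State income tax: $2,251.39 × 0.0347 = $78.12
City income tax: $2,251.39 × 0.0246 = $55.38
Federal income tax: $2,251.39 × 0.13 = $292.68
State disability insurance: $2,331.20 × 0.0161 = $37.53
PFL insurance: $2,331.20 × 0.0102 = $23.78
Union dues: $144.12
Employee stock purchase plan: $182.72
Fitness reimbursement repayment: $115.19
Total deductions = $79.81 + $78.12 + $55.38 + $292.68 + $37.53 + $23.78 + $144.12 + $182.72 + $115.19 = $1,009.33
Net pay = $2,331.20 − $1,009.33 = $1,321.87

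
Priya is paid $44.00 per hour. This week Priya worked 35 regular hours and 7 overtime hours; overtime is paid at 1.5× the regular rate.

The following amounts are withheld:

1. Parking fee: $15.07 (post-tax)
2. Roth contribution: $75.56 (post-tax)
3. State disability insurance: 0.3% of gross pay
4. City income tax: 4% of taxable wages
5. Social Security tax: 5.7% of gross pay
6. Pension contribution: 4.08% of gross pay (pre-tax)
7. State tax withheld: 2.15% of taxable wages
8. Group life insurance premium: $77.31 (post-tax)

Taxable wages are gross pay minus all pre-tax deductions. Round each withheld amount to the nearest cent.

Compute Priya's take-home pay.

Regular pay: 35 × $44.00 = $1540.00
Overtime pay: 7 × $44.00 × 1.5 = $462.00
Gross pay = $1540.00 + $462.00 = $2002.00
Pension contribution: $2002.00 × 0.0408 = $81.68
Taxable wages = $2002.00 − $81.68 = $1920.32
State tax withheld: $1920.32 × 0.0215 = $41.29
City income tax: $1920.32 × 0.04 = $76.81
Social Security tax: $2002.00 × 0.057 = $114.11
State disability insurance: $2002.00 × 0.003 = $6.01
Parking fee: $15.07
Group life insurance premium: $77.31
Roth contribution: $75.56
Total deductions = $81.68 + $41.29 + $76.81 + $114.11 + $6.01 + $15.07 + $77.31 + $75.56 = $487.84
Net pay = $2002.00 − $487.84 = $1514.16

$1514.16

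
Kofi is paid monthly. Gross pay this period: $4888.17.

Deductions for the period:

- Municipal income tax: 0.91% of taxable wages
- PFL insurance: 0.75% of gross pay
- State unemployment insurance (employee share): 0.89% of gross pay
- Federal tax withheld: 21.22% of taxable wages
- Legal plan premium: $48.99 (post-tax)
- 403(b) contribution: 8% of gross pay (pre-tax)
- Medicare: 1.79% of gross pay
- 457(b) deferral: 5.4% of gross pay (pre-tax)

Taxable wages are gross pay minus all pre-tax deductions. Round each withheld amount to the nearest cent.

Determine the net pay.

457(b) deferral: $4888.17 × 0.054 = $263.96
403(b) contribution: $4888.17 × 0.08 = $391.05
Pre-tax total = $263.96 + $391.05 = $655.01
Taxable wages = $4888.17 − $655.01 = $4233.16
Municipal income tax: $4233.16 × 0.0091 = $38.52
Federal tax withheld: $4233.16 × 0.2122 = $898.28
PFL insurance: $4888.17 × 0.0075 = $36.66
Medicare: $4888.17 × 0.0179 = $87.50
State unemployment insurance (employee share): $4888.17 × 0.0089 = $43.50
Legal plan premium: $48.99
Total deductions = $263.96 + $391.05 + $38.52 + $898.28 + $36.66 + $87.50 + $43.50 + $48.99 = $1808.46
Net pay = $4888.17 − $1808.46 = $3079.71

$3079.71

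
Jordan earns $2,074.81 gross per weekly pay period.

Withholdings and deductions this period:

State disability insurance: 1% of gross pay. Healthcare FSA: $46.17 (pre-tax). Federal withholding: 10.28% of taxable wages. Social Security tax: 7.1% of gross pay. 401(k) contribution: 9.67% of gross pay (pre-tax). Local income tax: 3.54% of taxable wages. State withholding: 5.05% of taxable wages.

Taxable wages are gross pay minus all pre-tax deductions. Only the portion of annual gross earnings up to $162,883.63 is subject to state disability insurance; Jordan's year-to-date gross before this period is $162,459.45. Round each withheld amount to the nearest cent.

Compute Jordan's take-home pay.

Healthcare FSA: $46.17
401(k) contribution: $2,074.81 × 0.0967 = $200.63
Pre-tax total = $46.17 + $200.63 = $246.80
Taxable wages = $2,074.81 − $246.80 = $1,828.01
Federal withholding: $1,828.01 × 0.1028 = $187.92
State withholding: $1,828.01 × 0.0505 = $92.31
Local income tax: $1,828.01 × 0.0354 = $64.71
State disability insurance: only $162,883.63 − $162,459.45 = $424.18 of this check is subject → $424.18 × 0.01 = $4.24
Social Security tax: $2,074.81 × 0.071 = $147.31
Total deductions = $46.17 + $200.63 + $187.92 + $92.31 + $64.71 + $4.24 + $147.31 = $743.29
Net pay = $2,074.81 − $743.29 = $1,331.52

$1,331.52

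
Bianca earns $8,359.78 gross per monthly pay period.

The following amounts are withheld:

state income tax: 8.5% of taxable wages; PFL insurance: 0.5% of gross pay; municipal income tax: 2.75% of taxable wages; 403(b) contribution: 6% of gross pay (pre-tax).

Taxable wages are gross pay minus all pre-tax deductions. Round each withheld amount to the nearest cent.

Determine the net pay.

403(b) contribution: $8,359.78 × 0.06 = $501.59
Taxable wages = $8,359.78 − $501.59 = $7,858.19
Municipal income tax: $7,858.19 × 0.0275 = $216.10
State income tax: $7,858.19 × 0.085 = $667.95
PFL insurance: $8,359.78 × 0.005 = $41.80
Total deductions = $501.59 + $216.10 + $667.95 + $41.80 = $1,427.44
Net pay = $8,359.78 − $1,427.44 = $6,932.34

$6,932.34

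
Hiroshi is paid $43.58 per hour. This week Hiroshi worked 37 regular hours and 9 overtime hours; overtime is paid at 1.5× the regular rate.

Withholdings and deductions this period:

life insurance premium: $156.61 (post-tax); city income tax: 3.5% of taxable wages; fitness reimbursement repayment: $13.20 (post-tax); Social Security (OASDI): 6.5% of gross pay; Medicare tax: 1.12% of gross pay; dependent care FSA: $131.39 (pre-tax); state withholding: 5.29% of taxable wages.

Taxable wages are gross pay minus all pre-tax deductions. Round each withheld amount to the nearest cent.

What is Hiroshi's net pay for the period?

$1,549.99

Regular pay: 37 × $43.58 = $1,612.46
Overtime pay: 9 × $43.58 × 1.5 = $588.33
Gross pay = $1,612.46 + $588.33 = $2,200.79
Dependent care FSA: $131.39
Taxable wages = $2,200.79 − $131.39 = $2,069.40
State withholding: $2,069.40 × 0.0529 = $109.47
City income tax: $2,069.40 × 0.035 = $72.43
Medicare tax: $2,200.79 × 0.0112 = $24.65
Social Security (OASDI): $2,200.79 × 0.065 = $143.05
Fitness reimbursement repayment: $13.20
Life insurance premium: $156.61
Total deductions = $131.39 + $109.47 + $72.43 + $24.65 + $143.05 + $13.20 + $156.61 = $650.80
Net pay = $2,200.79 − $650.80 = $1,549.99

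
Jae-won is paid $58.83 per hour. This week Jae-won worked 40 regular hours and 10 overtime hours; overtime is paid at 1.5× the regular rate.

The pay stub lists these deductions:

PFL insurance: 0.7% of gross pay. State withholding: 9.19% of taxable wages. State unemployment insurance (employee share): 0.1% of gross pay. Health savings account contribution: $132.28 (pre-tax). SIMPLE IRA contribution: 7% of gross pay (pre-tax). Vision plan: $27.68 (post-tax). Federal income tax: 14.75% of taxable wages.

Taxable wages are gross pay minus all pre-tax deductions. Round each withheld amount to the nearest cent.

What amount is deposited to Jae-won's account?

Regular pay: 40 × $58.83 = $2,353.20
Overtime pay: 10 × $58.83 × 1.5 = $882.45
Gross pay = $2,353.20 + $882.45 = $3,235.65
Health savings account contribution: $132.28
SIMPLE IRA contribution: $3,235.65 × 0.07 = $226.50
Pre-tax total = $132.28 + $226.50 = $358.78
Taxable wages = $3,235.65 − $358.78 = $2,876.87
State withholding: $2,876.87 × 0.0919 = $264.38
Federal income tax: $2,876.87 × 0.1475 = $424.34
State unemployment insurance (employee share): $3,235.65 × 0.001 = $3.24
PFL insurance: $3,235.65 × 0.007 = $22.65
Vision plan: $27.68
Total deductions = $132.28 + $226.50 + $264.38 + $424.34 + $3.24 + $22.65 + $27.68 = $1,101.07
Net pay = $3,235.65 − $1,101.07 = $2,134.58

$2,134.58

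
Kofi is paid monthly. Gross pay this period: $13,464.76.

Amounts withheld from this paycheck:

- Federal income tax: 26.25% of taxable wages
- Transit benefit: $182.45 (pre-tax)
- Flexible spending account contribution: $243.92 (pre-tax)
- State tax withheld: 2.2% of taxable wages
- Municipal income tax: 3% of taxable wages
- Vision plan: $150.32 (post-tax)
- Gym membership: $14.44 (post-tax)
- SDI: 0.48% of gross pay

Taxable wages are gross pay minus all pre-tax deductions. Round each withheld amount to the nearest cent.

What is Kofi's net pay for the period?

$8,708.43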